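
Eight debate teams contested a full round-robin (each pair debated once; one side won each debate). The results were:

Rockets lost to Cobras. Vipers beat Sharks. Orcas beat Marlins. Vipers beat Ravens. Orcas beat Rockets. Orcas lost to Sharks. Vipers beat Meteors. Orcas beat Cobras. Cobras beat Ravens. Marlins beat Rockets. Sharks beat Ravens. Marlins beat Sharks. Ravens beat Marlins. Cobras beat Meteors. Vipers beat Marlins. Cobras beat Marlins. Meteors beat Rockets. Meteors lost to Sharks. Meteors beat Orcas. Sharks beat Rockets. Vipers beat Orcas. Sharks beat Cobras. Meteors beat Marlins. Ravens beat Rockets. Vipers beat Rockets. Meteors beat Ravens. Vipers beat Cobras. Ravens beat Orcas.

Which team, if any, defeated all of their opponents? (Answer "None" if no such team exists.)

Vipers

Vipers has 7 wins out of 7 opponents — a perfect record.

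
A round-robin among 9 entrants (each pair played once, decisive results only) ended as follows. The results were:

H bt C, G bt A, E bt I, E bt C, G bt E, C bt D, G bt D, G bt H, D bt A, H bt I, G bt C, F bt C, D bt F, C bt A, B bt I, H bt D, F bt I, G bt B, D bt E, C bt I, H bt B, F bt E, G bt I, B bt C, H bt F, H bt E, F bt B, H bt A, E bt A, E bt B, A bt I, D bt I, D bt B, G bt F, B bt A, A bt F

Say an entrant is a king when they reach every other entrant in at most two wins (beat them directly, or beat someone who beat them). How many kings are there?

1

A cannot reach D, G, H in two steps.
B cannot reach E, G, H in two steps.
C cannot reach G, H in two steps.
D cannot reach G, H in two steps.
E cannot reach G, H in two steps.
F cannot reach G, H in two steps.
G reaches everyone (king).
H cannot reach G in two steps.
I cannot reach A, B, C, D, E, F, G, H in two steps.
Kings: G — 1.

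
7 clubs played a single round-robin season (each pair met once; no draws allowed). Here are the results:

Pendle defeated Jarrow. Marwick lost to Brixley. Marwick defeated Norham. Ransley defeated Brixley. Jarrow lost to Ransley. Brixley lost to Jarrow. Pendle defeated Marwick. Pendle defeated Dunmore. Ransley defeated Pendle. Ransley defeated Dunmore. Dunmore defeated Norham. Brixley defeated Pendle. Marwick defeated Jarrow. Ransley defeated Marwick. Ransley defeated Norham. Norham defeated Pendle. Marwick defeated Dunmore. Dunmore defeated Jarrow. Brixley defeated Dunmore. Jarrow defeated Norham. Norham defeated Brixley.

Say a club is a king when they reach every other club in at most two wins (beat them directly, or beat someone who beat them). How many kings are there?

1

Brixley cannot reach Ransley in two steps.
Ransley reaches everyone (king).
Marwick cannot reach Ransley in two steps.
Norham cannot reach Ransley in two steps.
Dunmore cannot reach Ransley, Marwick in two steps.
Jarrow cannot reach Ransley in two steps.
Pendle cannot reach Ransley in two steps.
Kings: Ransley — 1.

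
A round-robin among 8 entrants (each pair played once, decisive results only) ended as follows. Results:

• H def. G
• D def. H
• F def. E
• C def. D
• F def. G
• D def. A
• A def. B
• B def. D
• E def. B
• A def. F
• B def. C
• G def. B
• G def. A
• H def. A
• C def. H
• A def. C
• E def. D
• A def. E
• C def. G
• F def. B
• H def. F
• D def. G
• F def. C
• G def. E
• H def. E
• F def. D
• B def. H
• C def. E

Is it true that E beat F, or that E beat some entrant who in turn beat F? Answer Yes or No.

E did not beat F directly.
E beat B, D, but each of them lost to F. No two-step path.

No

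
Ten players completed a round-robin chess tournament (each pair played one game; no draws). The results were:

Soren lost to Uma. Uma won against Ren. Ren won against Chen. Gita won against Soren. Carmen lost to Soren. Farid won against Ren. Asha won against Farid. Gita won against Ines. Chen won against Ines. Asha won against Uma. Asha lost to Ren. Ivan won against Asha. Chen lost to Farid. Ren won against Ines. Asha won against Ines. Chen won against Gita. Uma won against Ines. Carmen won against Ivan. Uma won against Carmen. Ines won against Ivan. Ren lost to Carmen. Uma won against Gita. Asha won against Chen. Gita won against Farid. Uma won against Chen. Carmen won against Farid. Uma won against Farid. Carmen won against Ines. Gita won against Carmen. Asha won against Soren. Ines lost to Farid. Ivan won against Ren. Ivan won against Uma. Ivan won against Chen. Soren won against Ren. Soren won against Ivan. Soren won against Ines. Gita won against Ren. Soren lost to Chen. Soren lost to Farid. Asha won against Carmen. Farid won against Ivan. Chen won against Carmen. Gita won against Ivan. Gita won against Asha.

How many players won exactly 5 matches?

1

Win totals: Soren 4, Farid 5, Gita 7, Ines 1, Asha 6, Ren 3, Uma 7, Ivan 4, Chen 4, Carmen 4.
Exactly 5: Farid — 1 player.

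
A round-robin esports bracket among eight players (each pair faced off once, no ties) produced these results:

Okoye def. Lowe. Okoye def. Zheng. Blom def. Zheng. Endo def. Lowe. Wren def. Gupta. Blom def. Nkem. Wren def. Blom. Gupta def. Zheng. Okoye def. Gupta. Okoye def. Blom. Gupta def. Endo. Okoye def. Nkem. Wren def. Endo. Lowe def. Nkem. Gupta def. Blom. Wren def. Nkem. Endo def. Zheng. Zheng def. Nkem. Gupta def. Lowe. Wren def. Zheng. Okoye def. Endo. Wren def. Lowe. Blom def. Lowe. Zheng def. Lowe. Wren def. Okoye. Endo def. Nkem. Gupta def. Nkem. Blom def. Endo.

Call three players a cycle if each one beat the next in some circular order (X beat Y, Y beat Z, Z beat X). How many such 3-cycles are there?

Win totals: Nkem 0, Gupta 5, Blom 4, Lowe 1, Okoye 6, Wren 7, Zheng 2, Endo 3.
A player with w wins dominates both others in C(w,2) triples; summing gives 0 + 10 + 6 + 0 + 15 + 21 + 1 + 3 = 56 transitive triples.
Total triples C(8,3) = 56, so cyclic triples = 56 − 56 = 0.

0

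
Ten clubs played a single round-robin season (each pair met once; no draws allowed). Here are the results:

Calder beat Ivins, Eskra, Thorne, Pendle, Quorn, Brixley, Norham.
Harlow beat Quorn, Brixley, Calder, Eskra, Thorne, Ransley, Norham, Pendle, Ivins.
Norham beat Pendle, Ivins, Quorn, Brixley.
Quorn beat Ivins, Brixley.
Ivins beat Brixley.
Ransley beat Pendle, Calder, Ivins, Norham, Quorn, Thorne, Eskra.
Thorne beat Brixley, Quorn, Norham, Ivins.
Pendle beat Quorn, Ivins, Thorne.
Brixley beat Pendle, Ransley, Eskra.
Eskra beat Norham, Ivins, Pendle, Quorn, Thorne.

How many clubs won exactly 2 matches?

1

Win totals: Thorne 4, Quorn 2, Calder 7, Pendle 3, Brixley 3, Eskra 5, Norham 4, Ransley 7, Harlow 9, Ivins 1.
Exactly 2: Quorn — 1 club.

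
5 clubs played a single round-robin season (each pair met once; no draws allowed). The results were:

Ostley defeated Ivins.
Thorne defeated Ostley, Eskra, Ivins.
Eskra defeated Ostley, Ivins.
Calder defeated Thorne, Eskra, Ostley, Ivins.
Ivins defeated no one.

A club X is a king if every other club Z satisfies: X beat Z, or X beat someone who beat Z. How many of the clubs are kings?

Ostley cannot reach Eskra, Thorne, Calder in two steps.
Eskra cannot reach Thorne, Calder in two steps.
Thorne cannot reach Calder in two steps.
Ivins cannot reach Ostley, Eskra, Thorne, Calder in two steps.
Calder reaches everyone (king).
Kings: Calder — 1.

1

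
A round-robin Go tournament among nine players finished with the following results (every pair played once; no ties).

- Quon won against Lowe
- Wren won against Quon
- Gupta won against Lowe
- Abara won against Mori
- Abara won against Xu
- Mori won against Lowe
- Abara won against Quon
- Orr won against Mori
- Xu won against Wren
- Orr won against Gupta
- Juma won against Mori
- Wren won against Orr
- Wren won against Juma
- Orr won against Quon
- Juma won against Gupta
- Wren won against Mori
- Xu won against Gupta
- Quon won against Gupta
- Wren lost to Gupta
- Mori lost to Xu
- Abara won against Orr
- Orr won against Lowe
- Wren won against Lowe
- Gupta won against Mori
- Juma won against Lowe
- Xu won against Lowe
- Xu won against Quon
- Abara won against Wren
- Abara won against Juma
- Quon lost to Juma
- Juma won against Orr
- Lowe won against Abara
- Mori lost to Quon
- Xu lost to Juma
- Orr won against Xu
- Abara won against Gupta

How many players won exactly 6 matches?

1

Win totals: Gupta 3, Orr 5, Xu 5, Quon 3, Mori 1, Wren 5, Abara 7, Juma 6, Lowe 1.
Exactly 6: Juma — 1 player.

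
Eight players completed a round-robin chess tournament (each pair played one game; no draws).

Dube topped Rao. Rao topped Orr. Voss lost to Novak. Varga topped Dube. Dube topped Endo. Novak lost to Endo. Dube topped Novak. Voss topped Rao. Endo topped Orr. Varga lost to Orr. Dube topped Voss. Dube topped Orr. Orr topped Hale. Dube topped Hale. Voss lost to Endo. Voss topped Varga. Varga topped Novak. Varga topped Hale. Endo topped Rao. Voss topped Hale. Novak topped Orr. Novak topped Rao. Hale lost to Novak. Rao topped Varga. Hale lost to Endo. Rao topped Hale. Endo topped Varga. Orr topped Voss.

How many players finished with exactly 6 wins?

Win totals: Novak 4, Orr 3, Voss 3, Dube 6, Rao 3, Hale 0, Endo 6, Varga 3.
Exactly 6: Dube, Endo — 2 players.

2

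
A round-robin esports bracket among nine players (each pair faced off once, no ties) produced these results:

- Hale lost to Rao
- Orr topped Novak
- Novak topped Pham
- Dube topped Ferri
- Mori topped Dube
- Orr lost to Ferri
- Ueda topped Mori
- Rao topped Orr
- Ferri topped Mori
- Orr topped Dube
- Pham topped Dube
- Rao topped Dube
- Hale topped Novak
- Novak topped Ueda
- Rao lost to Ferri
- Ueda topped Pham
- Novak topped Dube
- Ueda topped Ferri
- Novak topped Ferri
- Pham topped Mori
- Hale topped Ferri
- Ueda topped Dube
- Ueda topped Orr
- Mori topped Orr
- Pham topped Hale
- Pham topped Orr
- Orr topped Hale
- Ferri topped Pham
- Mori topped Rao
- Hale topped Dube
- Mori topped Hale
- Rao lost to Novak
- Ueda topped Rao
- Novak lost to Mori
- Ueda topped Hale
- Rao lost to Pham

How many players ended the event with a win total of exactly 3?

Win totals: Rao 3, Hale 3, Novak 5, Dube 1, Ferri 4, Pham 5, Mori 5, Ueda 7, Orr 3.
Exactly 3: Rao, Hale, Orr — 3 players.

3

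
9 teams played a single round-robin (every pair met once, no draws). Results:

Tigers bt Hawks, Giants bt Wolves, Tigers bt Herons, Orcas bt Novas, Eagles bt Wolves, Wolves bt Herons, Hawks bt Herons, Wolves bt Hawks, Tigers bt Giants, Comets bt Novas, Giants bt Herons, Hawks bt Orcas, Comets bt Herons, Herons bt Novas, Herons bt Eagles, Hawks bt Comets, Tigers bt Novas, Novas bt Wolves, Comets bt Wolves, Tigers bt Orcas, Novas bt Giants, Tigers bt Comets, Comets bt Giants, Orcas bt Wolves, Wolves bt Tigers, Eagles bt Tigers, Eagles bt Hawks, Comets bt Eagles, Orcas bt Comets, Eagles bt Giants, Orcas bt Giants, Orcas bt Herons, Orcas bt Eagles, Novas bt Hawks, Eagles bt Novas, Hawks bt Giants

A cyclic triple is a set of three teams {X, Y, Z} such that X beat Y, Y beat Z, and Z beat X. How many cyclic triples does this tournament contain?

20

Win totals: Eagles 5, Wolves 3, Comets 5, Herons 2, Orcas 6, Novas 3, Giants 2, Tigers 6, Hawks 4.
A team with w wins dominates both others in C(w,2) triples; summing gives 10 + 3 + 10 + 1 + 15 + 3 + 1 + 15 + 6 = 64 transitive triples.
Total triples C(9,3) = 84, so cyclic triples = 84 − 64 = 20.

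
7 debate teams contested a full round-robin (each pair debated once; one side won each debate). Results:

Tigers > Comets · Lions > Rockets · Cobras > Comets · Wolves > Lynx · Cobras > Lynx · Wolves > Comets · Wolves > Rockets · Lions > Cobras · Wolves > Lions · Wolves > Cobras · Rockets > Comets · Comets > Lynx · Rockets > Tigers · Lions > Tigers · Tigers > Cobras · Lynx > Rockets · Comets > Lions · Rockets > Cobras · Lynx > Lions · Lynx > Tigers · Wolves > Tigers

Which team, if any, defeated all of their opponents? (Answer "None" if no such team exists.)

Wolves

Wolves has 6 wins out of 6 opponents — a perfect record.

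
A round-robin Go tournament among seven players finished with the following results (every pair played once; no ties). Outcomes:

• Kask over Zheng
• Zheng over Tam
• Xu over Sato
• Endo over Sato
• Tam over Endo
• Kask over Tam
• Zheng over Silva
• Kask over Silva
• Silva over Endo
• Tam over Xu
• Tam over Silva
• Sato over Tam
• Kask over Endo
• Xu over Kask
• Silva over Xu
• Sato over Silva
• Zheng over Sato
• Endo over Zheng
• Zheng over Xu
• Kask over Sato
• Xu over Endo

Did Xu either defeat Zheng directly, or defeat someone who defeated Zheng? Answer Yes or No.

Yes

Xu did not beat Zheng directly.
Xu beat Endo, Sato, Kask. Of those, Endo beat Zheng.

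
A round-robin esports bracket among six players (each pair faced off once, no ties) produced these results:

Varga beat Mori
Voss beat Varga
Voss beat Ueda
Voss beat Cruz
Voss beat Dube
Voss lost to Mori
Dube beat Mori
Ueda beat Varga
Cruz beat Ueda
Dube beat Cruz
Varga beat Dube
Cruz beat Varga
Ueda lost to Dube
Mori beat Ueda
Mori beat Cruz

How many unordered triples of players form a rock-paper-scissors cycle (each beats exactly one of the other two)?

6

Win totals: Ueda 1, Dube 3, Voss 4, Mori 3, Varga 2, Cruz 2.
A player with w wins dominates both others in C(w,2) triples; summing gives 0 + 3 + 6 + 3 + 1 + 1 = 14 transitive triples.
Total triples C(6,3) = 20, so cyclic triples = 20 − 14 = 6.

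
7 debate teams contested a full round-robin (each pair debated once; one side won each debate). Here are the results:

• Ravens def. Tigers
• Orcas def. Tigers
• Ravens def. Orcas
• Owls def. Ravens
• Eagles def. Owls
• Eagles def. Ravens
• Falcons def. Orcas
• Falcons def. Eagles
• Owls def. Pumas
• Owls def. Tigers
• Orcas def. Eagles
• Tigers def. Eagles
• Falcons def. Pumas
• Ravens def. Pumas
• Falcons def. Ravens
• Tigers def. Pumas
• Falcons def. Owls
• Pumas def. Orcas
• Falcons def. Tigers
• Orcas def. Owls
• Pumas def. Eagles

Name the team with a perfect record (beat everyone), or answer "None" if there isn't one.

Falcons has 6 wins out of 6 opponents — a perfect record.

Falcons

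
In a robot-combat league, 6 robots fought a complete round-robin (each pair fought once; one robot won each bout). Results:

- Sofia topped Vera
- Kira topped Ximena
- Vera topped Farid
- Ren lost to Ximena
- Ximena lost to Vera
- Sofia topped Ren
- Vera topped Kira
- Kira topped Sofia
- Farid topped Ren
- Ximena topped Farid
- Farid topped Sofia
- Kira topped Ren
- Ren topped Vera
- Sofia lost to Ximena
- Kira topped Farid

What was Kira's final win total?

Kira's results: beat Ren, Sofia, Farid, Ximena; lost to Vera.
That is 4 wins.

4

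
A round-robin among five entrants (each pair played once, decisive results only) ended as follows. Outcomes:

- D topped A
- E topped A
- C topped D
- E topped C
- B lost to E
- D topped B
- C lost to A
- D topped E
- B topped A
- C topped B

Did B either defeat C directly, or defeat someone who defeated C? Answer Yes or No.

B did not beat C directly.
B beat A. Of those, A beat C.

Yes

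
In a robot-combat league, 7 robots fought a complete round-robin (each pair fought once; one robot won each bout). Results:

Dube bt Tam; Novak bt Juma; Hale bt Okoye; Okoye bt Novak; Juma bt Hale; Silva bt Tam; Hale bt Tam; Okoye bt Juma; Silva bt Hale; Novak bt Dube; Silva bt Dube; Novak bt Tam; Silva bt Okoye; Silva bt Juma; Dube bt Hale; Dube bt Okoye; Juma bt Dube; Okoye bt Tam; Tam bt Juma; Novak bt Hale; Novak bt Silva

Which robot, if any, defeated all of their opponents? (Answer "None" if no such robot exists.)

None

Highest win total is Silva with 5 (out of 6 possible).
Silva lost to Novak, so no robot went undefeated.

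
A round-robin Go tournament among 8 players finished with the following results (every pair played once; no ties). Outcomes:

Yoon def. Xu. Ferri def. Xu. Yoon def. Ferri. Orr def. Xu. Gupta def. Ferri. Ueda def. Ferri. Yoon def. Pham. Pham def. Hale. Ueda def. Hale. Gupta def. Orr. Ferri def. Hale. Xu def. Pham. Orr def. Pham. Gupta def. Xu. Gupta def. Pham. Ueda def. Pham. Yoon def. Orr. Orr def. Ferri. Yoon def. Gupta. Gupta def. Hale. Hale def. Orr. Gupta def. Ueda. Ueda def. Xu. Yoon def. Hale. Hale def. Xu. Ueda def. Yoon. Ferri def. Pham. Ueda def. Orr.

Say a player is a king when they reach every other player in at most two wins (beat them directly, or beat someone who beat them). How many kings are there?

Hale cannot reach Yoon, Ueda, Gupta in two steps.
Yoon reaches everyone (king).
Ferri cannot reach Yoon, Ueda, Gupta in two steps.
Ueda reaches everyone (king).
Pham cannot reach Yoon, Ferri, Ueda, Gupta in two steps.
Orr cannot reach Yoon, Ueda, Gupta in two steps.
Xu cannot reach Yoon, Ferri, Ueda, Orr, Gupta in two steps.
Gupta reaches everyone (king).
Kings: Yoon, Ueda, Gupta — 3.

3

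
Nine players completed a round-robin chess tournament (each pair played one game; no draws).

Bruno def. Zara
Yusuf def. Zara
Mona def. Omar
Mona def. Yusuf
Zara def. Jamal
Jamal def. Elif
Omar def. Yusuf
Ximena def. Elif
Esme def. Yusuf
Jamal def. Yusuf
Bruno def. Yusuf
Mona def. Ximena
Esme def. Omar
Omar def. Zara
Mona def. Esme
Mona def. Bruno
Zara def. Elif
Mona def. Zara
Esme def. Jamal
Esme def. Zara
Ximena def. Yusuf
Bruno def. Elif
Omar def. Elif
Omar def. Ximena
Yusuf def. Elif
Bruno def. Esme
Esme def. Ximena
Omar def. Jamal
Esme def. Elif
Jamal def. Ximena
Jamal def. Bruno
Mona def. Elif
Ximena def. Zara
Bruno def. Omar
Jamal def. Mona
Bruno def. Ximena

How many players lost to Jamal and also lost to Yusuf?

Jamal beat: Elif, Ximena, Yusuf, Bruno, Mona.
Yusuf beat: Elif, Zara.
Both beat: Elif — 1.

1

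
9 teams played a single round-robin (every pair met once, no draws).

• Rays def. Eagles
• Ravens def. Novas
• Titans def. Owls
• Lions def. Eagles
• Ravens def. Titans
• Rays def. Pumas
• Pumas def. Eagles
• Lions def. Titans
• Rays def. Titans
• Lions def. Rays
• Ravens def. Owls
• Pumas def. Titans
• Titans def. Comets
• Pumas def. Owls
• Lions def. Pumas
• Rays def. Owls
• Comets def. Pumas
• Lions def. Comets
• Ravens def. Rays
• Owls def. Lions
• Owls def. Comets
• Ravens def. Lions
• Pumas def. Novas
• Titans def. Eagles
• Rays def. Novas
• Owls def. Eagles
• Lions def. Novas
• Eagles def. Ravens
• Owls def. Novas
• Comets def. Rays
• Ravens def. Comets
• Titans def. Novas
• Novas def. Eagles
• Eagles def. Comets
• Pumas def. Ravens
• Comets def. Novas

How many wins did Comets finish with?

Comets' results: beat Pumas, Rays, Novas; lost to Titans, Lions, Ravens, Owls, Eagles.
That is 3 wins.

3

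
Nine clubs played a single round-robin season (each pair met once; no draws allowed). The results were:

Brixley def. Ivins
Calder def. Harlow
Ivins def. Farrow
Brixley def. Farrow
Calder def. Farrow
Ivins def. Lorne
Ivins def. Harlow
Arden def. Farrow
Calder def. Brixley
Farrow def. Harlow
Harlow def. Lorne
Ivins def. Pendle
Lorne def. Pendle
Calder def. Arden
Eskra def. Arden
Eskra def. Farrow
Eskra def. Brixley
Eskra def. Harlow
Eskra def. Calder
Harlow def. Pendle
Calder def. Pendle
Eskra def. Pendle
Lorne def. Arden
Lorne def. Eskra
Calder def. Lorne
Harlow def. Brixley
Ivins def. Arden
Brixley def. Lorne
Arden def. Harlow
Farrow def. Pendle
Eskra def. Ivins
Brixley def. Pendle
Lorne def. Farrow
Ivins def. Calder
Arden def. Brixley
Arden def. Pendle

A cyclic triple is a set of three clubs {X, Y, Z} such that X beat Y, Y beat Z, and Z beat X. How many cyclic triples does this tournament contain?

11

Win totals: Harlow 3, Eskra 7, Lorne 4, Arden 4, Farrow 2, Brixley 4, Pendle 0, Calder 6, Ivins 6.
A club with w wins dominates both others in C(w,2) triples; summing gives 3 + 21 + 6 + 6 + 1 + 6 + 0 + 15 + 15 = 73 transitive triples.
Total triples C(9,3) = 84, so cyclic triples = 84 − 73 = 11.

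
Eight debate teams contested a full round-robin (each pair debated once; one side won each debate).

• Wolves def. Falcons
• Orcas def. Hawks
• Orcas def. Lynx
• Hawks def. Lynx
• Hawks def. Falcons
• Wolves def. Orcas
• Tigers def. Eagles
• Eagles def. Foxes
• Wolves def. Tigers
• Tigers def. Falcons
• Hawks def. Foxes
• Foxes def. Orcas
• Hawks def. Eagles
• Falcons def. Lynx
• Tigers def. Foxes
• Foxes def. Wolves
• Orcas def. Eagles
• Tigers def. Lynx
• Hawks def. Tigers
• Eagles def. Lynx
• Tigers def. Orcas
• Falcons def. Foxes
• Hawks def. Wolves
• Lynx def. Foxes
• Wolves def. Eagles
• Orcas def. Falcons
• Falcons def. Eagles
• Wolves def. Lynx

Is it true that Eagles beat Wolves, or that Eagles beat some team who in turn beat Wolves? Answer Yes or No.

Yes

Eagles did not beat Wolves directly.
Eagles beat Lynx, Foxes. Of those, Foxes beat Wolves.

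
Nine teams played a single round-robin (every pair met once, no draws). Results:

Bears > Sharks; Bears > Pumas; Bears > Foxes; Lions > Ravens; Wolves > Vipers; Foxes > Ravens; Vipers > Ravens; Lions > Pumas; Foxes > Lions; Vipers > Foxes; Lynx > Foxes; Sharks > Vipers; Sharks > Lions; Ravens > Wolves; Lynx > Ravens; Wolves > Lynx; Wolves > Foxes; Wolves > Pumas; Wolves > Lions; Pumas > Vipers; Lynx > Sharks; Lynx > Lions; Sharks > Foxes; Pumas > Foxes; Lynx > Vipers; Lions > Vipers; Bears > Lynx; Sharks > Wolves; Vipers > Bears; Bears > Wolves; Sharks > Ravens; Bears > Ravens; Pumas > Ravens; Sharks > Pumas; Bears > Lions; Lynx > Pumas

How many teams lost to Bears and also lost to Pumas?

Bears beat: Pumas, Lions, Ravens, Sharks, Foxes, Wolves, Lynx.
Pumas beat: Ravens, Foxes, Vipers.
Both beat: Ravens, Foxes — 2.

2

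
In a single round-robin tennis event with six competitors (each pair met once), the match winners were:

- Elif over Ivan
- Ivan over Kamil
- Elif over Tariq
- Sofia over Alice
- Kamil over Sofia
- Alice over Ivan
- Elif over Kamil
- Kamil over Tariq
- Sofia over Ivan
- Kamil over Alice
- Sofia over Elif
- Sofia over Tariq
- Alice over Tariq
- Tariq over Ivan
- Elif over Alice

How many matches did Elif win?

4

Elif's results: beat Ivan, Kamil, Tariq, Alice; lost to Sofia.
That is 4 wins.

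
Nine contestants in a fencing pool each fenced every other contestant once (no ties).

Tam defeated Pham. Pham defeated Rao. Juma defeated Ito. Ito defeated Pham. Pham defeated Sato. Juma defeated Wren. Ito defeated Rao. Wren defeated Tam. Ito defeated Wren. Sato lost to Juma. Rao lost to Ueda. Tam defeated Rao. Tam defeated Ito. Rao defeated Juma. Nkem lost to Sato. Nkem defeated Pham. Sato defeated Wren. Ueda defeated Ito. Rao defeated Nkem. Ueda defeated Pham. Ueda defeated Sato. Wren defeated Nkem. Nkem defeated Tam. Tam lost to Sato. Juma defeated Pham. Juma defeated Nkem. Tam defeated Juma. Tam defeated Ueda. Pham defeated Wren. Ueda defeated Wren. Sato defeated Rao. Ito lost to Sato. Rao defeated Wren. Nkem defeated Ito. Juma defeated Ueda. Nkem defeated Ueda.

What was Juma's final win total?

Juma's results: beat Ito, Ueda, Wren, Nkem, Sato, Pham; lost to Rao, Tam.
That is 6 wins.

6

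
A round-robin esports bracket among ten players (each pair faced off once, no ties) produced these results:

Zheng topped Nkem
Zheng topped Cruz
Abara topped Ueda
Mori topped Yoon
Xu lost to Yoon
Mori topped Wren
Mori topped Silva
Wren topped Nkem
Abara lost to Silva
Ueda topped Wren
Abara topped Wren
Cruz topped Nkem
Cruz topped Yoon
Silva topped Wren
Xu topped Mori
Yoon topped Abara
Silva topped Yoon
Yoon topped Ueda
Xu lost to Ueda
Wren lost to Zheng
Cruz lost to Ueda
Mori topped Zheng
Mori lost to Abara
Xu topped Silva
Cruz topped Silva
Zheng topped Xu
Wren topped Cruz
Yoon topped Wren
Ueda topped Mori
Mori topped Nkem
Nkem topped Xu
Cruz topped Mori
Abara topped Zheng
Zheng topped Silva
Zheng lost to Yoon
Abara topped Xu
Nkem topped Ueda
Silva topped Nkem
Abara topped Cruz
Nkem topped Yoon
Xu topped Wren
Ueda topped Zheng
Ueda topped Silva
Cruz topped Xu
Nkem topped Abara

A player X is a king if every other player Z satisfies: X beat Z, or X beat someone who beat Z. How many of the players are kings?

Ueda reaches everyone (king).
Silva reaches everyone (king).
Nkem reaches everyone (king).
Abara reaches everyone (king).
Cruz reaches everyone (king).
Mori reaches everyone (king).
Wren cannot reach Zheng in two steps.
Yoon reaches everyone (king).
Xu cannot reach Ueda in two steps.
Zheng reaches everyone (king).
Kings: Ueda, Silva, Nkem, Abara, Cruz, Mori, Yoon, Zheng — 8.

8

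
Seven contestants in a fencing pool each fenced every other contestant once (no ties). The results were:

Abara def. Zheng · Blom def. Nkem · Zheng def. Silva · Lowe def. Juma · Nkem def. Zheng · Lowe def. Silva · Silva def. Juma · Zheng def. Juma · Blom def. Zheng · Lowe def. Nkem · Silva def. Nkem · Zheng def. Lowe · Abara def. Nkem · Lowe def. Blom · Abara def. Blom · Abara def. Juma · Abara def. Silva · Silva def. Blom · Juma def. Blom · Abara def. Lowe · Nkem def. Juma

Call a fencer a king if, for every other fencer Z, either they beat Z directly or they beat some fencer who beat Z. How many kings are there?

1

Lowe cannot reach Abara in two steps.
Blom cannot reach Abara in two steps.
Silva cannot reach Lowe, Abara in two steps.
Nkem cannot reach Abara in two steps.
Juma cannot reach Lowe, Silva, Abara in two steps.
Zheng cannot reach Abara in two steps.
Abara reaches everyone (king).
Kings: Abara — 1.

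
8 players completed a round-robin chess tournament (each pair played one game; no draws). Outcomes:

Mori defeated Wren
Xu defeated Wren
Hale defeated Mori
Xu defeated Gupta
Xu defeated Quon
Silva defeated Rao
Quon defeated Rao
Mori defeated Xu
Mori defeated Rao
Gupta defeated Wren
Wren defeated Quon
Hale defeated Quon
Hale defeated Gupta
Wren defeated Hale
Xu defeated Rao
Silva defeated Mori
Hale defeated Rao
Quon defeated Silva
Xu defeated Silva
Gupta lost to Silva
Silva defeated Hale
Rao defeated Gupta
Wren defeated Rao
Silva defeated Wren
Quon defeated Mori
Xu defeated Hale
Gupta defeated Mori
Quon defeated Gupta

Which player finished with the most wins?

Win totals: Mori 3, Silva 5, Rao 1, Hale 4, Gupta 2, Wren 3, Xu 6, Quon 4.
Xu leads with 6 wins (next highest: 5).

Xu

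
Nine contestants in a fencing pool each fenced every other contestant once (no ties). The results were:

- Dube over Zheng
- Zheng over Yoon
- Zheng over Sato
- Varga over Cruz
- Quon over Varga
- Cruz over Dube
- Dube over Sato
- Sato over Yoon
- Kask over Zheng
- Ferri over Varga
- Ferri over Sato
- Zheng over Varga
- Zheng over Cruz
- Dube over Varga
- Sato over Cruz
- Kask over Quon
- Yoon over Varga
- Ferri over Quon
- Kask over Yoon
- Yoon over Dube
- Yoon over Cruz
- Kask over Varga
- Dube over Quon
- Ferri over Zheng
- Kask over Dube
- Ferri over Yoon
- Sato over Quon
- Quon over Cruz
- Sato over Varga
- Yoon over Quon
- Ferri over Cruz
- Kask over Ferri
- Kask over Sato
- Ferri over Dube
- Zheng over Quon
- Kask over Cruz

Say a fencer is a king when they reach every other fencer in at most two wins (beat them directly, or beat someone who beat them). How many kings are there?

1

Yoon cannot reach Ferri, Kask in two steps.
Dube cannot reach Ferri, Kask in two steps.
Ferri cannot reach Kask in two steps.
Kask reaches everyone (king).
Sato cannot reach Ferri, Kask, Zheng in two steps.
Quon cannot reach Yoon, Ferri, Kask, Sato, Zheng in two steps.
Cruz cannot reach Yoon, Ferri, Kask in two steps.
Zheng cannot reach Ferri, Kask in two steps.
Varga cannot reach Yoon, Ferri, Kask, Sato, Quon, Zheng in two steps.
Kings: Kask — 1.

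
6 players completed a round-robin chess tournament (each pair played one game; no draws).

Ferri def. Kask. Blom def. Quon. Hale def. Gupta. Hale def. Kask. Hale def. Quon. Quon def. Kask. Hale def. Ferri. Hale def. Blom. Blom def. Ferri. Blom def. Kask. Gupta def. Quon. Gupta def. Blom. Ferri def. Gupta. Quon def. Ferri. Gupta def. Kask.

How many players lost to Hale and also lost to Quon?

Hale beat: Ferri, Gupta, Quon, Kask, Blom.
Quon beat: Ferri, Kask.
Both beat: Ferri, Kask — 2.

2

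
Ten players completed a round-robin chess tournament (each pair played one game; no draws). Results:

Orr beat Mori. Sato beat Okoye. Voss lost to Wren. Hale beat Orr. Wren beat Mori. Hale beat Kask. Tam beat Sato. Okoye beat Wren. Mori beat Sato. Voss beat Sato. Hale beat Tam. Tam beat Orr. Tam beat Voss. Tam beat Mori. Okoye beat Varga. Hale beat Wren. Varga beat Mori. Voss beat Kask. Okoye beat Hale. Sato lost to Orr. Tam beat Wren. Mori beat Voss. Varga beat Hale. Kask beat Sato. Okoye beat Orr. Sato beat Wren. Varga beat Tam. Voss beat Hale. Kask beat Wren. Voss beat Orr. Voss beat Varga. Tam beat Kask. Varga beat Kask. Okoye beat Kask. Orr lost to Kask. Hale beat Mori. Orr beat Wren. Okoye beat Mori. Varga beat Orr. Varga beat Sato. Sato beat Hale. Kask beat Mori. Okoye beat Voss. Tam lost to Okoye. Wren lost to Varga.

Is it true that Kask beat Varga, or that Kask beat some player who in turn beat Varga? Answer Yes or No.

Kask did not beat Varga directly.
Kask beat Mori, Sato, Orr, Wren, but each of them lost to Varga. No two-step path.

No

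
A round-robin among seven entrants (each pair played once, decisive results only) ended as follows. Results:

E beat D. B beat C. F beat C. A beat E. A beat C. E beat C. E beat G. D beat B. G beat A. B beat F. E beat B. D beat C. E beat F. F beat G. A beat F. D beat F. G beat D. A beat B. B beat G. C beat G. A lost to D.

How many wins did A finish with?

4

A's results: beat B, C, E, F; lost to D, G.
That is 4 wins.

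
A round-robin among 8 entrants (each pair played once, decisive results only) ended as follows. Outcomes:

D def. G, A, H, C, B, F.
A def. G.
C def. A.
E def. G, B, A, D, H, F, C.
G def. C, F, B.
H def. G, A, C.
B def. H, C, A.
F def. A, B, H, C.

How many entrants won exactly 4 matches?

1

Win totals: A 1, B 3, C 1, D 6, E 7, F 4, G 3, H 3.
Exactly 4: F — 1 entrant.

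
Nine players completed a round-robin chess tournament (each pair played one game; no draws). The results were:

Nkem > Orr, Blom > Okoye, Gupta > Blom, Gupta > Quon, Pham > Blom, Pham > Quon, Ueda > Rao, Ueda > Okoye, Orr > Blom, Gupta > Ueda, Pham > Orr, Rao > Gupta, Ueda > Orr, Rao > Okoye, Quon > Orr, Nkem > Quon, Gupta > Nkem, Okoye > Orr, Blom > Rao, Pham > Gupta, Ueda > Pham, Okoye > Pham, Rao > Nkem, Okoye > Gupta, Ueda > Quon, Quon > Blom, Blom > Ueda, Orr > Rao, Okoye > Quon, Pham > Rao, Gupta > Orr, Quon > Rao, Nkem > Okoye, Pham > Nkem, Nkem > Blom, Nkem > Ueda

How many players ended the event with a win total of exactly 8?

0

Win totals: Okoye 4, Rao 3, Nkem 5, Quon 3, Orr 2, Pham 6, Ueda 5, Gupta 5, Blom 3.
No player has exactly 8 wins.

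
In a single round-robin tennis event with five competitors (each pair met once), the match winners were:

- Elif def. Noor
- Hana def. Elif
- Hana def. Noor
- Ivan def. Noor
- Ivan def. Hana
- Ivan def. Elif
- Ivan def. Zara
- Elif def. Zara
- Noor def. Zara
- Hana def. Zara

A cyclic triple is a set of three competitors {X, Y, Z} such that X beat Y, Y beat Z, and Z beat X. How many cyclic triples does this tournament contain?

Of the C(5,3) = 10 triples, the cyclic ones are: none.
That is 0.

0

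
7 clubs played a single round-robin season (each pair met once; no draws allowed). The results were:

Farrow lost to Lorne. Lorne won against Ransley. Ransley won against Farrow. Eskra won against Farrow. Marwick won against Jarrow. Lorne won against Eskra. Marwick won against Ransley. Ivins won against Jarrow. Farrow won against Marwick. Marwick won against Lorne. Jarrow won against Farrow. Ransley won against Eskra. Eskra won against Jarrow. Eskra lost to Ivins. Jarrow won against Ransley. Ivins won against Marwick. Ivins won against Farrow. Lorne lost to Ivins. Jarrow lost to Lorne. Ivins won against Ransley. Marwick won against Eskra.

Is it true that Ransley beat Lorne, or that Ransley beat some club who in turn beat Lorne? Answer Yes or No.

Ransley did not beat Lorne directly.
Ransley beat Eskra, Farrow, but each of them lost to Lorne. No two-step path.

No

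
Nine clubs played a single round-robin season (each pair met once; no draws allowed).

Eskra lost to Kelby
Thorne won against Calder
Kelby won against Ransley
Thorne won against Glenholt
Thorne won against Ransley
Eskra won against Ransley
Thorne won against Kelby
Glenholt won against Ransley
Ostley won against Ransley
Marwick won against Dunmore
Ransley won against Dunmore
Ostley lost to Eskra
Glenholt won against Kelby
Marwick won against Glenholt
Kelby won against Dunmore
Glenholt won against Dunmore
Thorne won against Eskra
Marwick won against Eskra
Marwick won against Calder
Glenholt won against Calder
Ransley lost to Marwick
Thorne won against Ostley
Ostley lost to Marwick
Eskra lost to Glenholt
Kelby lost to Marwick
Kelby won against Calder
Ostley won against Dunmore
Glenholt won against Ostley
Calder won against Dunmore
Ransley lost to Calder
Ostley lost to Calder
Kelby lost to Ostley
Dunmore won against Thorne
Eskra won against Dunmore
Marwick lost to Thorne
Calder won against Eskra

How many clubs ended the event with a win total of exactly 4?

2

Win totals: Thorne 7, Kelby 4, Ransley 1, Ostley 3, Eskra 3, Marwick 7, Calder 4, Glenholt 6, Dunmore 1.
Exactly 4: Kelby, Calder — 2 clubs.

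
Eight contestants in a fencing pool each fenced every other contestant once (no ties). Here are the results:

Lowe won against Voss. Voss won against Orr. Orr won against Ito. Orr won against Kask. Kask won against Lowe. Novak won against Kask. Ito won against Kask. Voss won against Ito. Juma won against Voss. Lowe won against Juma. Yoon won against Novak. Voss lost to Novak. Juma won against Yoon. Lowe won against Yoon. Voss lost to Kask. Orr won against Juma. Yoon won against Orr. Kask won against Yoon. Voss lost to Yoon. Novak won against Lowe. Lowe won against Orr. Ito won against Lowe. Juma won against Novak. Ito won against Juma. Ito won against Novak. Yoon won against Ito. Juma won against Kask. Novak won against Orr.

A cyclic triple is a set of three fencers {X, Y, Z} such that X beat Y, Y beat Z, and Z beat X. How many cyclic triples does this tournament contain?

Win totals: Lowe 4, Novak 4, Ito 4, Voss 2, Kask 3, Orr 3, Juma 4, Yoon 4.
A fencer with w wins dominates both others in C(w,2) triples; summing gives 6 + 6 + 6 + 1 + 3 + 3 + 6 + 6 = 37 transitive triples.
Total triples C(8,3) = 56, so cyclic triples = 56 − 37 = 19.

19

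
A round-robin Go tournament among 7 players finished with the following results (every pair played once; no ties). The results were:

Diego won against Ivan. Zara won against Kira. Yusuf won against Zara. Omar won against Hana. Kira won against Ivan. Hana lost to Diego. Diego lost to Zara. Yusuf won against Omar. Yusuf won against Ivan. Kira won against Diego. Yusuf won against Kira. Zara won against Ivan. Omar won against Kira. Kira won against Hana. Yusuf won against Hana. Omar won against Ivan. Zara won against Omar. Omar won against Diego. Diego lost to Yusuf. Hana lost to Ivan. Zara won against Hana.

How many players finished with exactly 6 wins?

Win totals: Diego 2, Omar 4, Kira 3, Zara 5, Hana 0, Yusuf 6, Ivan 1.
Exactly 6: Yusuf — 1 player.

1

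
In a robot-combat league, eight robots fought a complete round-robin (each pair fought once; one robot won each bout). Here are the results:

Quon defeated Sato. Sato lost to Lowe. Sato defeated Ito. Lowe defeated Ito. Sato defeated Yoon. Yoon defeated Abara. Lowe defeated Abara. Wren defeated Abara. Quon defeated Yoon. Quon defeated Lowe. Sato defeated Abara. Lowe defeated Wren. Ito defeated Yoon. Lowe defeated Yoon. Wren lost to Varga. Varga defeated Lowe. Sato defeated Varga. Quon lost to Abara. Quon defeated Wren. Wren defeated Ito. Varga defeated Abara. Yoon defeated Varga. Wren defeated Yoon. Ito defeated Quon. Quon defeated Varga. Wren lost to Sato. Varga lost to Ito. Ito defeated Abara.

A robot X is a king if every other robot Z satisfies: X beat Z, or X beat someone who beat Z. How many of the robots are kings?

5

Ito reaches everyone (king).
Wren cannot reach Lowe, Sato in two steps.
Quon reaches everyone (king).
Varga reaches everyone (king).
Lowe reaches everyone (king).
Abara cannot reach Ito in two steps.
Sato reaches everyone (king).
Yoon cannot reach Ito, Sato in two steps.
Kings: Ito, Quon, Varga, Lowe, Sato — 5.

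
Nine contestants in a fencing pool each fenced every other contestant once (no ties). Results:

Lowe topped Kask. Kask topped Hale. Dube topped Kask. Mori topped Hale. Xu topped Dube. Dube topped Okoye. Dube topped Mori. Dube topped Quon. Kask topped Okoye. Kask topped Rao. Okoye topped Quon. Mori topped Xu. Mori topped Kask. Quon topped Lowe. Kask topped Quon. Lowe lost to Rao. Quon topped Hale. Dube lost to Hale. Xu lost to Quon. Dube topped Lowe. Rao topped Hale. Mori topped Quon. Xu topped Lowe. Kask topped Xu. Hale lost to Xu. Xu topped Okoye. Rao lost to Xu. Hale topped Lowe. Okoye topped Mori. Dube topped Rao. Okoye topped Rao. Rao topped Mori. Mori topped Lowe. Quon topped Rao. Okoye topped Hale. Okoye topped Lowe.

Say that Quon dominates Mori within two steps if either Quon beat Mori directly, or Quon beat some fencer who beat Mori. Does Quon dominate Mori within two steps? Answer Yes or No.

Quon did not beat Mori directly.
Quon beat Rao, Xu, Lowe, Hale. Of those, Rao beat Mori.

Yes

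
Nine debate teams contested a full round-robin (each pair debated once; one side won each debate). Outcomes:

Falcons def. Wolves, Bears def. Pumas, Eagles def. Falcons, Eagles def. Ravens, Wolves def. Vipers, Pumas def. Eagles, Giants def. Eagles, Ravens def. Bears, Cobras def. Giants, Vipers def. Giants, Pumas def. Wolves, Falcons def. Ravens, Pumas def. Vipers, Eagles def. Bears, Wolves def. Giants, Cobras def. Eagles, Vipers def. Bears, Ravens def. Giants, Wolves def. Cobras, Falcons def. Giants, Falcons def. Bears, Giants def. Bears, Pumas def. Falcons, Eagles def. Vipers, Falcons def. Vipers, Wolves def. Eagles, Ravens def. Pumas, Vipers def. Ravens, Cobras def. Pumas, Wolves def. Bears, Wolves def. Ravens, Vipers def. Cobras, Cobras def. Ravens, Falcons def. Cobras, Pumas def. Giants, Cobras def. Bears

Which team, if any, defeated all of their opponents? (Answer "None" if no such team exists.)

Highest win total is Wolves with 6 (out of 8 possible).
Wolves lost to Pumas, Falcons, so no team went undefeated.

None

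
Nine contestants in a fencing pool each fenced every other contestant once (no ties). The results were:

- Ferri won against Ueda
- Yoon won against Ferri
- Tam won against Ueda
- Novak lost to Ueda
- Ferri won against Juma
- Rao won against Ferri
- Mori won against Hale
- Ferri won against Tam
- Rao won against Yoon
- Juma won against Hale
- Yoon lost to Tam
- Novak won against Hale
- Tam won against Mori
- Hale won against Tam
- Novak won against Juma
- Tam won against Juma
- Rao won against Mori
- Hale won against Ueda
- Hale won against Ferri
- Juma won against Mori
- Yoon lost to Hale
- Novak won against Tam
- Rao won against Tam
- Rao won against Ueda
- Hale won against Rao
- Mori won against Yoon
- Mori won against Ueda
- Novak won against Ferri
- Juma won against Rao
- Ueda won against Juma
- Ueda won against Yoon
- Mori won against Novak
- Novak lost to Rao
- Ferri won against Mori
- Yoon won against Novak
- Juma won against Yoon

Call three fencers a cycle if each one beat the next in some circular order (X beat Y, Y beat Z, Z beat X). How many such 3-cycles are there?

Win totals: Ueda 3, Juma 4, Rao 6, Novak 4, Hale 5, Mori 4, Ferri 4, Yoon 2, Tam 4.
A fencer with w wins dominates both others in C(w,2) triples; summing gives 3 + 6 + 15 + 6 + 10 + 6 + 6 + 1 + 6 = 59 transitive triples.
Total triples C(9,3) = 84, so cyclic triples = 84 − 59 = 25.

25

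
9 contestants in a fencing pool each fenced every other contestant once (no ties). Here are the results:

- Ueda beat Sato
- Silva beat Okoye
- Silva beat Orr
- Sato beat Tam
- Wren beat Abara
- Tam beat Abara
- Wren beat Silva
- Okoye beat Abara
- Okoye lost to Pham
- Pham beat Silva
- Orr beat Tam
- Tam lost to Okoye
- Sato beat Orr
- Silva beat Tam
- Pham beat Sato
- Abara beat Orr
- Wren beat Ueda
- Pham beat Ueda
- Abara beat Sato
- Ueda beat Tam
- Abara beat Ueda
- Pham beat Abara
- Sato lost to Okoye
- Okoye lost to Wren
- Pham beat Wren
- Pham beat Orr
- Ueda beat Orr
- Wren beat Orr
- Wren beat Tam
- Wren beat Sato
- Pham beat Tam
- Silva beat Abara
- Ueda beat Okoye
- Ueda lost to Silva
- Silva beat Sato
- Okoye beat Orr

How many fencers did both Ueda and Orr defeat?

1

Ueda beat: Sato, Orr, Tam, Okoye.
Orr beat: Tam.
Both beat: Tam — 1.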